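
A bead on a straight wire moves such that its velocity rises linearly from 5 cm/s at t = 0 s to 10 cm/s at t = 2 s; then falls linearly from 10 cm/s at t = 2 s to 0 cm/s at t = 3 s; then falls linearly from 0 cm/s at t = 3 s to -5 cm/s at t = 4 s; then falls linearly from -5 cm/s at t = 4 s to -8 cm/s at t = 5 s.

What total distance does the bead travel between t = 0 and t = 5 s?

29 cm

Total distance travelled is ∫|v| dt — sum the magnitudes of each area piece.
0–2 s: |½(5 + 10)(2)| = 15 cm
2–3 s: |½(10 + 0)(1)| = 5 cm
3–4 s: |½(0 + -5)(1)| = 2.5 cm
4–5 s: |½(-5 + -8)(1)| = 6.5 cm
Total distance = 29 cm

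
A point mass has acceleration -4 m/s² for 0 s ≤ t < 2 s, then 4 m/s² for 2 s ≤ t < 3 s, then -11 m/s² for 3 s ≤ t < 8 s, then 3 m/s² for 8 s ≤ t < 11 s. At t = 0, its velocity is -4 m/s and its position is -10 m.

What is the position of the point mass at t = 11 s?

On each constant-a segment, Δv = aΔt and Δx = v₀Δt + ½aΔt²; chain segment to segment.
0–2 s: v starts -4 m/s; Δx = -4·2 + ½·-4·2² = -16 m; v ends -12 m/s.
2–3 s: v starts -12 m/s; Δx = -12·1 + ½·4·1² = -10 m; v ends -8 m/s.
3–8 s: v starts -8 m/s; Δx = -8·5 + ½·-11·5² = -177.5 m; v ends -63 m/s.
8–11 s: v starts -63 m/s; Δx = -63·3 + ½·3·3² = -175.5 m; v ends -54 m/s.
x(11) = -10 + Σ Δx = -389 m.

-389 m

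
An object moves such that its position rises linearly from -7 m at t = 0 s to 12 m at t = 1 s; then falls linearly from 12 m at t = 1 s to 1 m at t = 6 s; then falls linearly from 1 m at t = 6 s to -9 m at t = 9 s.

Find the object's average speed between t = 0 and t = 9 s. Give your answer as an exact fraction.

40/9 m/s

Average speed = (total path length)/(elapsed time); on a piecewise-linear x-t graph the path length is Σ|Δx|.
0–1 s: |Δx| = |12 − -7| = 19 m
1–6 s: |Δx| = |1 − 12| = 11 m
6–9 s: |Δx| = |-9 − 1| = 10 m
Total path = 40 m; average speed = 40/9 = 40/9 m/s.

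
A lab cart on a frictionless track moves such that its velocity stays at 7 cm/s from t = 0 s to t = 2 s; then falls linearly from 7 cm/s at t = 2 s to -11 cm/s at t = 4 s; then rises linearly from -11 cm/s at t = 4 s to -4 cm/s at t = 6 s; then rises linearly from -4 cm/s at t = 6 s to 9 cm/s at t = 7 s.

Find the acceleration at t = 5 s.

Acceleration is the slope of the v-t graph on 4–6 s: (-4 − -11)/(6 − 4) = 3.5 cm/s².

3.5 cm/s²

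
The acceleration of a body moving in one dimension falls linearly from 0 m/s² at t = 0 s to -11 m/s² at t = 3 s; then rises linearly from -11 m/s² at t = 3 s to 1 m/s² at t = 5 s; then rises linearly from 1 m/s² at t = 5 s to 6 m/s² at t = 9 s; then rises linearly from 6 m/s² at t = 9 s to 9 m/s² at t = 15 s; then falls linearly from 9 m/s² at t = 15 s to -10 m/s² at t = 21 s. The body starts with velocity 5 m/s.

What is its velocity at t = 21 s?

34.5 m/s

Δv equals the area under the a-t graph; then v = v₀ + Δv.
0–3 s: ½(0 + -11)(3) = -16.5 m/s
3–5 s: ½(-11 + 1)(2) = -10 m/s
5–9 s: ½(1 + 6)(4) = 14 m/s
9–15 s: ½(6 + 9)(6) = 45 m/s
15–21 s: ½(9 + -10)(6) = -3 m/s
Δv = 29.5 m/s, so v(21) = 5 + (29.5) = 34.5 m/s.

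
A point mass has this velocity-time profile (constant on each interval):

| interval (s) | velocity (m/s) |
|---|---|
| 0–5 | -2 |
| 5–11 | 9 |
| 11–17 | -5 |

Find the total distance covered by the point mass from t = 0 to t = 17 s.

94 m

Total distance travelled is ∫|v| dt — sum the magnitudes of each area piece.
0–5 s: |-2| × 5 = 10 m
5–11 s: |9| × 6 = 54 m
11–17 s: |-5| × 6 = 30 m
Total distance = 94 m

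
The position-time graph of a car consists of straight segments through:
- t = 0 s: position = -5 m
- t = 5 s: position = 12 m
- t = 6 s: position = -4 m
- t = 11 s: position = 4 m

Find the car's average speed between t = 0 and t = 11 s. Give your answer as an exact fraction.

41/11 m/s

Average speed = (total path length)/(elapsed time); on a piecewise-linear x-t graph the path length is Σ|Δx|.
0–5 s: |Δx| = |12 − -5| = 17 m
5–6 s: |Δx| = |-4 − 12| = 16 m
6–11 s: |Δx| = |4 − -4| = 8 m
Total path = 41 m; average speed = 41/11 = 41/11 m/s.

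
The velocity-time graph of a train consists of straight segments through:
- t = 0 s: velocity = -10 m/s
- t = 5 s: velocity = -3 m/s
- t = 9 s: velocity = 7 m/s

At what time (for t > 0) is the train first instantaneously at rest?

v changes sign on 5–9 s (from -3 to 7); the graph is linear there, so v = 0 at t = 5 + (3)·(9 − 5)/(7 − -3) = 6.2 s.

t = 6.2 s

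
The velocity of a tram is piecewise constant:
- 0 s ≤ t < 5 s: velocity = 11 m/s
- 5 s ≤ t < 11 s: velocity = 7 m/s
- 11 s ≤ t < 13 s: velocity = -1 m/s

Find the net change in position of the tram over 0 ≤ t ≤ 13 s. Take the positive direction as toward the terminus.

95 m

Displacement is the signed area under the v-t curve.
0–5 s: 11 × 5 = 55 m
5–11 s: 7 × 6 = 42 m
11–13 s: -1 × 2 = -2 m
Net displacement = 95 m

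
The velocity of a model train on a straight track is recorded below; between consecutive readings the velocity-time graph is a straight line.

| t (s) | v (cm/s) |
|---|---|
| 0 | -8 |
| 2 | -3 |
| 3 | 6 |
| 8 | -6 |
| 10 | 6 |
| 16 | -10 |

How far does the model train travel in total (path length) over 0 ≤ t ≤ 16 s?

60 cm

Distance (not displacement) is the total path length: add the absolute areas under v-t.
0–2 s: |½(-8 + -3)(2)| = 11 cm
2–3 s: v = 0 at t = 7/3 s; triangle areas 0.5 + 2 = 2.5 cm
3–8 s: v = 0 at t = 5.5 s; triangle areas 7.5 + 7.5 = 15 cm
8–10 s: v = 0 at t = 9 s; triangle areas 3 + 3 = 6 cm
10–16 s: v = 0 at t = 12.25 s; triangle areas 6.75 + 18.75 = 25.5 cm
Total distance = 60 cm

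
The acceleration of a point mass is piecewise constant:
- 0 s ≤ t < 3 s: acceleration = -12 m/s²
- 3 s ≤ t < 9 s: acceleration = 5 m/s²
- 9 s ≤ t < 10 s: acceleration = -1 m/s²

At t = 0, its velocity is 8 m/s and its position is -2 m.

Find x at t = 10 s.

-108.5 m

On each constant-a segment, Δv = aΔt and Δx = v₀Δt + ½aΔt²; chain segment to segment.
0–3 s: v starts 8 m/s; Δx = 8·3 + ½·-12·3² = -30 m; v ends -28 m/s.
3–9 s: v starts -28 m/s; Δx = -28·6 + ½·5·6² = -78 m; v ends 2 m/s.
9–10 s: v starts 2 m/s; Δx = 2·1 + ½·-1·1² = 1.5 m; v ends 1 m/s.
x(10) = -2 + Σ Δx = -108.5 m.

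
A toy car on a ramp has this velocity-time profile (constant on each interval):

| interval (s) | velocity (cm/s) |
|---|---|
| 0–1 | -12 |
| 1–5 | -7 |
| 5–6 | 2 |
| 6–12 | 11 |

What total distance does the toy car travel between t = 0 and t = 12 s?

Distance (not displacement) is the total path length: add the absolute areas under v-t.
0–1 s: |-12| × 1 = 12 cm
1–5 s: |-7| × 4 = 28 cm
5–6 s: |2| × 1 = 2 cm
6–12 s: |11| × 6 = 66 cm
Total distance = 108 cm

108 cm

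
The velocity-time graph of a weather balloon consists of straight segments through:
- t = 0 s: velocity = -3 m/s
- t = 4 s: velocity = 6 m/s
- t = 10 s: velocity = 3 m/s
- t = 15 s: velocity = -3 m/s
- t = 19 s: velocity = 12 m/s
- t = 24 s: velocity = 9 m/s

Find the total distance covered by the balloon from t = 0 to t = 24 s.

Distance (not displacement) is the total path length: add the absolute areas under v-t.
0–4 s: v = 0 at t = 4/3 s; triangle areas 2 + 8 = 10 m
4–10 s: |½(6 + 3)(6)| = 27 m
10–15 s: v = 0 at t = 12.5 s; triangle areas 3.75 + 3.75 = 7.5 m
15–19 s: v = 0 at t = 15.8 s; triangle areas 1.2 + 19.2 = 20.4 m
19–24 s: |½(12 + 9)(5)| = 52.5 m
Total distance = 117.4 m

117.4 m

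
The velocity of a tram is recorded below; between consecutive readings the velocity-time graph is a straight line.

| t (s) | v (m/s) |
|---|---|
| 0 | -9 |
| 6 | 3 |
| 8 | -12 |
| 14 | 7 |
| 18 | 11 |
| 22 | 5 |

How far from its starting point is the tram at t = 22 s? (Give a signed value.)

26 m

Displacement is the signed area under the v-t curve.
0–6 s: ½(-9 + 3)(6) = -18 m
6–8 s: ½(3 + -12)(2) = -9 m
8–14 s: ½(-12 + 7)(6) = -15 m
14–18 s: ½(7 + 11)(4) = 36 m
18–22 s: ½(11 + 5)(4) = 32 m
Net displacement = 26 m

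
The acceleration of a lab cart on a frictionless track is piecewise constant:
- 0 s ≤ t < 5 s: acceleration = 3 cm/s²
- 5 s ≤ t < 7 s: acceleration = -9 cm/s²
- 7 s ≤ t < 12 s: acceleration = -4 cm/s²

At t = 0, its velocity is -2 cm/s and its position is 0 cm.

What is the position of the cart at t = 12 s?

On each constant-a segment, Δv = aΔt and Δx = v₀Δt + ½aΔt²; chain segment to segment.
0–5 s: v starts -2 cm/s; Δx = -2·5 + ½·3·5² = 27.5 cm; v ends 13 cm/s.
5–7 s: v starts 13 cm/s; Δx = 13·2 + ½·-9·2² = 8 cm; v ends -5 cm/s.
7–12 s: v starts -5 cm/s; Δx = -5·5 + ½·-4·5² = -75 cm; v ends -25 cm/s.
x(12) = 0 + Σ Δx = -39.5 cm.

-39.5 cm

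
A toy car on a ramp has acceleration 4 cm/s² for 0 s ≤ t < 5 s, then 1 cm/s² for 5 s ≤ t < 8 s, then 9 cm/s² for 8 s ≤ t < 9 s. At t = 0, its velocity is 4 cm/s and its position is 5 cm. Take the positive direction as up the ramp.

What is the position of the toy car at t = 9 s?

On each constant-a segment, Δv = aΔt and Δx = v₀Δt + ½aΔt²; chain segment to segment.
0–5 s: v starts 4 cm/s; Δx = 4·5 + ½·4·5² = 70 cm; v ends 24 cm/s.
5–8 s: v starts 24 cm/s; Δx = 24·3 + ½·1·3² = 76.5 cm; v ends 27 cm/s.
8–9 s: v starts 27 cm/s; Δx = 27·1 + ½·9·1² = 31.5 cm; v ends 36 cm/s.
x(9) = 5 + Σ Δx = 183 cm.

183 cm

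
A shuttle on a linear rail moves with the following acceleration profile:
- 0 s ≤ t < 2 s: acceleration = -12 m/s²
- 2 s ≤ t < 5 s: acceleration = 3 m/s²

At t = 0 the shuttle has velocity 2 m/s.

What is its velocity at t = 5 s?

-13 m/s

Δv equals the area under the a-t graph; then v = v₀ + Δv.
0–2 s: -12 × 2 = -24 m/s
2–5 s: 3 × 3 = 9 m/s
Δv = -15 m/s, so v(5) = 2 + (-15) = -13 m/s.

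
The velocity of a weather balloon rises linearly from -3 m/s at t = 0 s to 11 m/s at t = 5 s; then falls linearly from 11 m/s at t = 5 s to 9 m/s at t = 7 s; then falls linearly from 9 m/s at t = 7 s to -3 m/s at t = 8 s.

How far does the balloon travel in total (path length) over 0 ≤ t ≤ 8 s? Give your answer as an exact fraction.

Distance (not displacement) is the total path length: add the absolute areas under v-t.
0–5 s: v = 0 at t = 15/14 s; triangle areas 45/28 + 605/28 = 325/14 m
5–7 s: |½(11 + 9)(2)| = 20 m
7–8 s: v = 0 at t = 7.75 s; triangle areas 3.375 + 0.375 = 3.75 m
Total distance = 1315/28 m

1315/28 m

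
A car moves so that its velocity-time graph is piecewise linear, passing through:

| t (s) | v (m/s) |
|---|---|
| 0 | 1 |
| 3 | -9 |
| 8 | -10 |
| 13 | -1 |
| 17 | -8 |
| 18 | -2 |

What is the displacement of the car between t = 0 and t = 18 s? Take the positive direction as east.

-110 m

Net displacement equals the area under the velocity-time graph (areas below the axis count negative).
0–3 s: ½(1 + -9)(3) = -12 m
3–8 s: ½(-9 + -10)(5) = -47.5 m
8–13 s: ½(-10 + -1)(5) = -27.5 m
13–17 s: ½(-1 + -8)(4) = -18 m
17–18 s: ½(-8 + -2)(1) = -5 m
Net displacement = -110 m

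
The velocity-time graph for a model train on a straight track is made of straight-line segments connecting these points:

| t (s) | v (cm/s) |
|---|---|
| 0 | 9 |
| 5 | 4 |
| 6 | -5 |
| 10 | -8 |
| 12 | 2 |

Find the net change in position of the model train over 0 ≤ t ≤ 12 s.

Net displacement equals the area under the velocity-time graph (areas below the axis count negative).
0–5 s: ½(9 + 4)(5) = 32.5 cm
5–6 s: ½(4 + -5)(1) = -0.5 cm
6–10 s: ½(-5 + -8)(4) = -26 cm
10–12 s: ½(-8 + 2)(2) = -6 cm
Net displacement = 0 cm

0 cm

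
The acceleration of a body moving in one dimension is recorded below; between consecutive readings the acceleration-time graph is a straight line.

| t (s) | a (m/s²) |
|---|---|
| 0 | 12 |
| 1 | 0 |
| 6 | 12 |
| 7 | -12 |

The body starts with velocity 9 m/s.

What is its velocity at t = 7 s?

Δv equals the area under the a-t graph; then v = v₀ + Δv.
0–1 s: ½(12 + 0)(1) = 6 m/s
1–6 s: ½(0 + 12)(5) = 30 m/s
6–7 s: ½(12 + -12)(1) = 0 m/s
Δv = 36 m/s, so v(7) = 9 + (36) = 45 m/s.

45 m/s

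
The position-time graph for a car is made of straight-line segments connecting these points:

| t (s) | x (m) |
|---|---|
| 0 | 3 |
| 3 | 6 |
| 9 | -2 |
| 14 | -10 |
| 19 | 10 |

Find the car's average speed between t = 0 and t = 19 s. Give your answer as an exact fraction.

39/19 m/s

Average speed = (total path length)/(elapsed time); on a piecewise-linear x-t graph the path length is Σ|Δx|.
0–3 s: |Δx| = |6 − 3| = 3 m
3–9 s: |Δx| = |-2 − 6| = 8 m
9–14 s: |Δx| = |-10 − -2| = 8 m
14–19 s: |Δx| = |10 − -10| = 20 m
Total path = 39 m; average speed = 39/19 = 39/19 m/s.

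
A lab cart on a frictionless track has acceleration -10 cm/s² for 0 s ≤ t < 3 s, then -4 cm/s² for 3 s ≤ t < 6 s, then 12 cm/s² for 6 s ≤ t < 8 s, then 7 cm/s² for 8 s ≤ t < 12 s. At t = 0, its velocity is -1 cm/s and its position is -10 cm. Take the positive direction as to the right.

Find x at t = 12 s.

-251 cm

On each constant-a segment, Δv = aΔt and Δx = v₀Δt + ½aΔt²; chain segment to segment.
0–3 s: v starts -1 cm/s; Δx = -1·3 + ½·-10·3² = -48 cm; v ends -31 cm/s.
3–6 s: v starts -31 cm/s; Δx = -31·3 + ½·-4·3² = -111 cm; v ends -43 cm/s.
6–8 s: v starts -43 cm/s; Δx = -43·2 + ½·12·2² = -62 cm; v ends -19 cm/s.
8–12 s: v starts -19 cm/s; Δx = -19·4 + ½·7·4² = -20 cm; v ends 9 cm/s.
x(12) = -10 + Σ Δx = -251 cm.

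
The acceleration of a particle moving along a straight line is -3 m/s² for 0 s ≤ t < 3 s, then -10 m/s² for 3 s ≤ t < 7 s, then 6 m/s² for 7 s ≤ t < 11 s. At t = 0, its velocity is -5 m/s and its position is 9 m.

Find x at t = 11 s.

-323.5 m

On each constant-a segment, Δv = aΔt and Δx = v₀Δt + ½aΔt²; chain segment to segment.
0–3 s: v starts -5 m/s; Δx = -5·3 + ½·-3·3² = -28.5 m; v ends -14 m/s.
3–7 s: v starts -14 m/s; Δx = -14·4 + ½·-10·4² = -136 m; v ends -54 m/s.
7–11 s: v starts -54 m/s; Δx = -54·4 + ½·6·4² = -168 m; v ends -30 m/s.
x(11) = 9 + Σ Δx = -323.5 m.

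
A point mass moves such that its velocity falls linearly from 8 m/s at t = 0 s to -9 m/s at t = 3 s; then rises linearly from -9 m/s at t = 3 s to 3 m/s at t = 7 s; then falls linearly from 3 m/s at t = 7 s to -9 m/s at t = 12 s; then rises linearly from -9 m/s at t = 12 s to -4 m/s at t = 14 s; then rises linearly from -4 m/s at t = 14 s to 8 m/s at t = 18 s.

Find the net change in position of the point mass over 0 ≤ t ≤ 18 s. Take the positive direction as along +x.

-33.5 m

Displacement is the signed area under the v-t curve.
0–3 s: ½(8 + -9)(3) = -1.5 m
3–7 s: ½(-9 + 3)(4) = -12 m
7–12 s: ½(3 + -9)(5) = -15 m
12–14 s: ½(-9 + -4)(2) = -13 m
14–18 s: ½(-4 + 8)(4) = 8 m
Net displacement = -33.5 m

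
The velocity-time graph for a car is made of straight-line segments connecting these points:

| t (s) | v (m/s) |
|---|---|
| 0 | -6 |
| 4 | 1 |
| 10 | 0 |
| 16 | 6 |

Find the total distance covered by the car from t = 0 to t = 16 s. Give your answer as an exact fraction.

221/7 m

Total distance travelled is ∫|v| dt — sum the magnitudes of each area piece.
0–4 s: v = 0 at t = 24/7 s; triangle areas 72/7 + 2/7 = 74/7 m
4–10 s: |½(1 + 0)(6)| = 3 m
10–16 s: |½(0 + 6)(6)| = 18 m
Total distance = 221/7 m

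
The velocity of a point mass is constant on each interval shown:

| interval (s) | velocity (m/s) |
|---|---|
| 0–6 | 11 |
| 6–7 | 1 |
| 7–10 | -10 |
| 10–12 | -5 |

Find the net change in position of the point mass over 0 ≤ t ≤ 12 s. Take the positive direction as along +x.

27 m

Net displacement equals the area under the velocity-time graph (areas below the axis count negative).
0–6 s: 11 × 6 = 66 m
6–7 s: 1 × 1 = 1 m
7–10 s: -10 × 3 = -30 m
10–12 s: -5 × 2 = -10 m
Net displacement = 27 m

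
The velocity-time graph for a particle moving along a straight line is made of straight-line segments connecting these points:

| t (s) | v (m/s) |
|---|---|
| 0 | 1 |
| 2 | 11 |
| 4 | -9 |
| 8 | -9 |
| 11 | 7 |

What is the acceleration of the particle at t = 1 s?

5 m/s²

Acceleration is the slope of the v-t graph on 0–2 s: (11 − 1)/(2 − 0) = 5 m/s².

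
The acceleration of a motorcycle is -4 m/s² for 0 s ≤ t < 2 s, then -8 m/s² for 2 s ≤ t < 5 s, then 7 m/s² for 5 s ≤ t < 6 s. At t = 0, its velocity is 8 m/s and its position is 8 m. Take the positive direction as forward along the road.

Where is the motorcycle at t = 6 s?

On each constant-a segment, Δv = aΔt and Δx = v₀Δt + ½aΔt²; chain segment to segment.
0–2 s: v starts 8 m/s; Δx = 8·2 + ½·-4·2² = 8 m; v ends 0 m/s.
2–5 s: v starts 0 m/s; Δx = 0·3 + ½·-8·3² = -36 m; v ends -24 m/s.
5–6 s: v starts -24 m/s; Δx = -24·1 + ½·7·1² = -20.5 m; v ends -17 m/s.
x(6) = 8 + Σ Δx = -40.5 m.

-40.5 m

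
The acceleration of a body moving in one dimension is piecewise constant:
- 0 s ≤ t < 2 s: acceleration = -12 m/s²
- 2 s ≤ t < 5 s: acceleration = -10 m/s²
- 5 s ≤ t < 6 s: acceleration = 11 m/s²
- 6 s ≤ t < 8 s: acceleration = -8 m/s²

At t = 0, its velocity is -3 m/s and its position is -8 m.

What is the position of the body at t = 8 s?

-323.5 m

On each constant-a segment, Δv = aΔt and Δx = v₀Δt + ½aΔt²; chain segment to segment.
0–2 s: v starts -3 m/s; Δx = -3·2 + ½·-12·2² = -30 m; v ends -27 m/s.
2–5 s: v starts -27 m/s; Δx = -27·3 + ½·-10·3² = -126 m; v ends -57 m/s.
5–6 s: v starts -57 m/s; Δx = -57·1 + ½·11·1² = -51.5 m; v ends -46 m/s.
6–8 s: v starts -46 m/s; Δx = -46·2 + ½·-8·2² = -108 m; v ends -62 m/s.
x(8) = -8 + Σ Δx = -323.5 m.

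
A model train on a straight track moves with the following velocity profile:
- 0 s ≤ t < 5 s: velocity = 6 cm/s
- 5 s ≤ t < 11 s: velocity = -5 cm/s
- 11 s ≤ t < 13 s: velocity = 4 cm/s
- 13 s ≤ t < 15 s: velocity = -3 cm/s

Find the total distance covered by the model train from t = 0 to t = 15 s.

Total distance travelled is ∫|v| dt — sum the magnitudes of each area piece.
0–5 s: |6| × 5 = 30 cm
5–11 s: |-5| × 6 = 30 cm
11–13 s: |4| × 2 = 8 cm
13–15 s: |-3| × 2 = 6 cm
Total distance = 74 cm

74 cm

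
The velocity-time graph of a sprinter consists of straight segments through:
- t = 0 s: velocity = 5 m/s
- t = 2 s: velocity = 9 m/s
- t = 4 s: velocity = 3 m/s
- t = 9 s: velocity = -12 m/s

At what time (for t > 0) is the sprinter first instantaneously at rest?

v changes sign on 4–9 s (from 3 to -12); the graph is linear there, so v = 0 at t = 4 + (-3)·(9 − 4)/(-12 − 3) = 5 s.

t = 5 s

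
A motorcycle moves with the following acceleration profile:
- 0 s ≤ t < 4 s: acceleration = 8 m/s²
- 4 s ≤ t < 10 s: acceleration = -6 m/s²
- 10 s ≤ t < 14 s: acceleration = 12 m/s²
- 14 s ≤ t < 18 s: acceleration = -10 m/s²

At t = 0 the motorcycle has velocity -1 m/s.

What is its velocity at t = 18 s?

Δv equals the area under the a-t graph; then v = v₀ + Δv.
0–4 s: 8 × 4 = 32 m/s
4–10 s: -6 × 6 = -36 m/s
10–14 s: 12 × 4 = 48 m/s
14–18 s: -10 × 4 = -40 m/s
Δv = 4 m/s, so v(18) = -1 + (4) = 3 m/s.

3 m/s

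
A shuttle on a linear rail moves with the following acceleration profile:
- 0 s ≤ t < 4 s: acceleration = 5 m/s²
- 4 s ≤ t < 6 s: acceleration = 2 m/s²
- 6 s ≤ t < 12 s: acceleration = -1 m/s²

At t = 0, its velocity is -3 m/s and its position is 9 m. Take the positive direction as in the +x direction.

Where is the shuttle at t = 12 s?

On each constant-a segment, Δv = aΔt and Δx = v₀Δt + ½aΔt²; chain segment to segment.
0–4 s: v starts -3 m/s; Δx = -3·4 + ½·5·4² = 28 m; v ends 17 m/s.
4–6 s: v starts 17 m/s; Δx = 17·2 + ½·2·2² = 38 m; v ends 21 m/s.
6–12 s: v starts 21 m/s; Δx = 21·6 + ½·-1·6² = 108 m; v ends 15 m/s.
x(12) = 9 + Σ Δx = 183 m.

183 m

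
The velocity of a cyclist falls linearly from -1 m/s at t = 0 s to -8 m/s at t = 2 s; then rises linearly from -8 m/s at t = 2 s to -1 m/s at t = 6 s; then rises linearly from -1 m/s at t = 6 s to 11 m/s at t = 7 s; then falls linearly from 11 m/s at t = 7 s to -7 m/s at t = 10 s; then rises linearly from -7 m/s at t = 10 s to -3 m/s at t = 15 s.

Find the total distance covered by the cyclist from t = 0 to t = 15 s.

71.25 m

Total distance travelled is ∫|v| dt — sum the magnitudes of each area piece.
0–2 s: |½(-1 + -8)(2)| = 9 m
2–6 s: |½(-8 + -1)(4)| = 18 m
6–7 s: v = 0 at t = 73/12 s; triangle areas 1/24 + 121/24 = 61/12 m
7–10 s: v = 0 at t = 53/6 s; triangle areas 121/12 + 49/12 = 85/6 m
10–15 s: |½(-7 + -3)(5)| = 25 m
Total distance = 71.25 m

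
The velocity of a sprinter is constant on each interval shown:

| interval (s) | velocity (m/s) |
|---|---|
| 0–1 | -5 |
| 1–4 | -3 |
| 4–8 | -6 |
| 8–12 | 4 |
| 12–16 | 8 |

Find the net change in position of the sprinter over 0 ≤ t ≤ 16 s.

Net displacement equals the area under the velocity-time graph (areas below the axis count negative).
0–1 s: -5 × 1 = -5 m
1–4 s: -3 × 3 = -9 m
4–8 s: -6 × 4 = -24 m
8–12 s: 4 × 4 = 16 m
12–16 s: 8 × 4 = 32 m
Net displacement = 10 m

10 m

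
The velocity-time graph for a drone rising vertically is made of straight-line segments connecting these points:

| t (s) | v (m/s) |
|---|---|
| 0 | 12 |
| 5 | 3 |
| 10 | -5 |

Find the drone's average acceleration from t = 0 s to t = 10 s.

Average acceleration = Δv/Δt = (-5 − 12)/(10 − 0) = -1.7 m/s².

-1.7 m/s²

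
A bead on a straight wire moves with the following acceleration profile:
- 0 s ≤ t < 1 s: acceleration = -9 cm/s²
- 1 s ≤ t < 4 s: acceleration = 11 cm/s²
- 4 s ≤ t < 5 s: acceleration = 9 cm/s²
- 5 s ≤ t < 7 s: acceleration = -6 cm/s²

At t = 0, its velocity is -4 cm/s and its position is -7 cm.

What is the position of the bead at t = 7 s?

65.5 cm

On each constant-a segment, Δv = aΔt and Δx = v₀Δt + ½aΔt²; chain segment to segment.
0–1 s: v starts -4 cm/s; Δx = -4·1 + ½·-9·1² = -8.5 cm; v ends -13 cm/s.
1–4 s: v starts -13 cm/s; Δx = -13·3 + ½·11·3² = 10.5 cm; v ends 20 cm/s.
4–5 s: v starts 20 cm/s; Δx = 20·1 + ½·9·1² = 24.5 cm; v ends 29 cm/s.
5–7 s: v starts 29 cm/s; Δx = 29·2 + ½·-6·2² = 46 cm; v ends 17 cm/s.
x(7) = -7 + Σ Δx = 65.5 cm.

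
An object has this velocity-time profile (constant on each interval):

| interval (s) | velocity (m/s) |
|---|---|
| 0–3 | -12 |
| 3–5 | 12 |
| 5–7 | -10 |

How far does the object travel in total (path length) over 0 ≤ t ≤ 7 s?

80 m

Total distance travelled is ∫|v| dt — sum the magnitudes of each area piece.
0–3 s: |-12| × 3 = 36 m
3–5 s: |12| × 2 = 24 m
5–7 s: |-10| × 2 = 20 m
Total distance = 80 m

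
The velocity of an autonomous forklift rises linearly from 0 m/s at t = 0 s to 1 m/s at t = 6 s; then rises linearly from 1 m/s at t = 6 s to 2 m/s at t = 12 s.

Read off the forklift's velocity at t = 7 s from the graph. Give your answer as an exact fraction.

On 6–12 s the graph is linear from 1 to 2 m/s: v(7) = 1 + (2 − 1)·(7 − 6)/(12 − 6) = 7/6 m/s.

7/6 m/s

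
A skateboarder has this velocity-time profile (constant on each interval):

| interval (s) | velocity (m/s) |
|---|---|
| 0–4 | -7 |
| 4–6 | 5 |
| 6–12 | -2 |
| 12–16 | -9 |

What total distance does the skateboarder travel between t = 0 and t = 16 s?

Total distance travelled is ∫|v| dt — sum the magnitudes of each area piece.
0–4 s: |-7| × 4 = 28 m
4–6 s: |5| × 2 = 10 m
6–12 s: |-2| × 6 = 12 m
12–16 s: |-9| × 4 = 36 m
Total distance = 86 m

86 m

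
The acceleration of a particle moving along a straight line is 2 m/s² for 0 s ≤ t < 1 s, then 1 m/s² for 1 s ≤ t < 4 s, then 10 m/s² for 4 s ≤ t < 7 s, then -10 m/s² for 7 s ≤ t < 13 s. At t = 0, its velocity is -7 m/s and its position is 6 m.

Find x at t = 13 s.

16.5 m

On each constant-a segment, Δv = aΔt and Δx = v₀Δt + ½aΔt²; chain segment to segment.
0–1 s: v starts -7 m/s; Δx = -7·1 + ½·2·1² = -6 m; v ends -5 m/s.
1–4 s: v starts -5 m/s; Δx = -5·3 + ½·1·3² = -10.5 m; v ends -2 m/s.
4–7 s: v starts -2 m/s; Δx = -2·3 + ½·10·3² = 39 m; v ends 28 m/s.
7–13 s: v starts 28 m/s; Δx = 28·6 + ½·-10·6² = -12 m; v ends -32 m/s.
x(13) = 6 + Σ Δx = 16.5 m.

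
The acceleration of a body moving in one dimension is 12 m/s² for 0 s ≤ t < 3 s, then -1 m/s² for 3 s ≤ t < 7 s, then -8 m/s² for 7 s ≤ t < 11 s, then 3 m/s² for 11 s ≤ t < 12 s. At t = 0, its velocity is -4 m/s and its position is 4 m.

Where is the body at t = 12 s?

On each constant-a segment, Δv = aΔt and Δx = v₀Δt + ½aΔt²; chain segment to segment.
0–3 s: v starts -4 m/s; Δx = -4·3 + ½·12·3² = 42 m; v ends 32 m/s.
3–7 s: v starts 32 m/s; Δx = 32·4 + ½·-1·4² = 120 m; v ends 28 m/s.
7–11 s: v starts 28 m/s; Δx = 28·4 + ½·-8·4² = 48 m; v ends -4 m/s.
11–12 s: v starts -4 m/s; Δx = -4·1 + ½·3·1² = -2.5 m; v ends -1 m/s.
x(12) = 4 + Σ Δx = 211.5 m.

211.5 m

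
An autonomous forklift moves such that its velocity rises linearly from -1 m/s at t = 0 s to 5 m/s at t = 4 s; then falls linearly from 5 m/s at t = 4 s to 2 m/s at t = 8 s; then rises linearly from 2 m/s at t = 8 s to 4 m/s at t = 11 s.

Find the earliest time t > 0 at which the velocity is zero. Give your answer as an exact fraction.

t = 2/3 s

v changes sign on 0–4 s (from -1 to 5); the graph is linear there, so v = 0 at t = 0 + (1)·(4 − 0)/(5 − -1) = 2/3 s.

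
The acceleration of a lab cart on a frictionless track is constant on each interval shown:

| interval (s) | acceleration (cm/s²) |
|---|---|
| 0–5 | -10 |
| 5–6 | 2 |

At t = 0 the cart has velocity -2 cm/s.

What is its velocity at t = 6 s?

-50 cm/s

Δv equals the area under the a-t graph; then v = v₀ + Δv.
0–5 s: -10 × 5 = -50 cm/s
5–6 s: 2 × 1 = 2 cm/s
Δv = -48 cm/s, so v(6) = -2 + (-48) = -50 cm/s.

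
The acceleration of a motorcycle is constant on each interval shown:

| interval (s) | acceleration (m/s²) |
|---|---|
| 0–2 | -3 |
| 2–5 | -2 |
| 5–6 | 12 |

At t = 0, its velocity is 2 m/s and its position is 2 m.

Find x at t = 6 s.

-25 m

On each constant-a segment, Δv = aΔt and Δx = v₀Δt + ½aΔt²; chain segment to segment.
0–2 s: v starts 2 m/s; Δx = 2·2 + ½·-3·2² = -2 m; v ends -4 m/s.
2–5 s: v starts -4 m/s; Δx = -4·3 + ½·-2·3² = -21 m; v ends -10 m/s.
5–6 s: v starts -10 m/s; Δx = -10·1 + ½·12·1² = -4 m; v ends 2 m/s.
x(6) = 2 + Σ Δx = -25 m.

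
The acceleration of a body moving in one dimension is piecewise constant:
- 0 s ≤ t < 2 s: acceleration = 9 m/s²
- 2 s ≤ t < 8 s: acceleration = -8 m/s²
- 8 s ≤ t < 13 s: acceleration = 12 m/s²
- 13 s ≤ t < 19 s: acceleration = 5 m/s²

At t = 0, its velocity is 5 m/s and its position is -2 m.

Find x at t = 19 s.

345 m

On each constant-a segment, Δv = aΔt and Δx = v₀Δt + ½aΔt²; chain segment to segment.
0–2 s: v starts 5 m/s; Δx = 5·2 + ½·9·2² = 28 m; v ends 23 m/s.
2–8 s: v starts 23 m/s; Δx = 23·6 + ½·-8·6² = -6 m; v ends -25 m/s.
8–13 s: v starts -25 m/s; Δx = -25·5 + ½·12·5² = 25 m; v ends 35 m/s.
13–19 s: v starts 35 m/s; Δx = 35·6 + ½·5·6² = 300 m; v ends 65 m/s.
x(19) = -2 + Σ Δx = 345 m.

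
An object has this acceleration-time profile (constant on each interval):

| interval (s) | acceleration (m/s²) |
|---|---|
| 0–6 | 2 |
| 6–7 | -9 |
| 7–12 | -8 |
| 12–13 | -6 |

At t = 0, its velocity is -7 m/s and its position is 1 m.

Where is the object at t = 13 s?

On each constant-a segment, Δv = aΔt and Δx = v₀Δt + ½aΔt²; chain segment to segment.
0–6 s: v starts -7 m/s; Δx = -7·6 + ½·2·6² = -6 m; v ends 5 m/s.
6–7 s: v starts 5 m/s; Δx = 5·1 + ½·-9·1² = 0.5 m; v ends -4 m/s.
7–12 s: v starts -4 m/s; Δx = -4·5 + ½·-8·5² = -120 m; v ends -44 m/s.
12–13 s: v starts -44 m/s; Δx = -44·1 + ½·-6·1² = -47 m; v ends -50 m/s.
x(13) = 1 + Σ Δx = -171.5 m.

-171.5 m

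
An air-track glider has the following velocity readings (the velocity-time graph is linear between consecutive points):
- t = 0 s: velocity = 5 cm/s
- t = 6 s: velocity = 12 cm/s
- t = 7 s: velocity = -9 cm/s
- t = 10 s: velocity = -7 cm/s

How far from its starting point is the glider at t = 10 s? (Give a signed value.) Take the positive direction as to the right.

28.5 cm

Net displacement equals the area under the velocity-time graph (areas below the axis count negative).
0–6 s: ½(5 + 12)(6) = 51 cm
6–7 s: ½(12 + -9)(1) = 1.5 cm
7–10 s: ½(-9 + -7)(3) = -24 cm
Net displacement = 28.5 cm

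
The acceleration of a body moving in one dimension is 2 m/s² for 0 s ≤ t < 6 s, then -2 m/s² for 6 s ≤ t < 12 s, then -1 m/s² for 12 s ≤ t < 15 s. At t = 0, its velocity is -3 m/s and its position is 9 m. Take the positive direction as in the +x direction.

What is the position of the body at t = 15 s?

On each constant-a segment, Δv = aΔt and Δx = v₀Δt + ½aΔt²; chain segment to segment.
0–6 s: v starts -3 m/s; Δx = -3·6 + ½·2·6² = 18 m; v ends 9 m/s.
6–12 s: v starts 9 m/s; Δx = 9·6 + ½·-2·6² = 18 m; v ends -3 m/s.
12–15 s: v starts -3 m/s; Δx = -3·3 + ½·-1·3² = -13.5 m; v ends -6 m/s.
x(15) = 9 + Σ Δx = 31.5 m.

31.5 m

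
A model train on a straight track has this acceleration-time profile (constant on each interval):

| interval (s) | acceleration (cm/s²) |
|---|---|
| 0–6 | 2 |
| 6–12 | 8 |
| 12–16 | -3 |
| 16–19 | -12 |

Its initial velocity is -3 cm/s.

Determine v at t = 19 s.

Δv equals the area under the a-t graph; then v = v₀ + Δv.
0–6 s: 2 × 6 = 12 cm/s
6–12 s: 8 × 6 = 48 cm/s
12–16 s: -3 × 4 = -12 cm/s
16–19 s: -12 × 3 = -36 cm/s
Δv = 12 cm/s, so v(19) = -3 + (12) = 9 cm/s.

9 cm/s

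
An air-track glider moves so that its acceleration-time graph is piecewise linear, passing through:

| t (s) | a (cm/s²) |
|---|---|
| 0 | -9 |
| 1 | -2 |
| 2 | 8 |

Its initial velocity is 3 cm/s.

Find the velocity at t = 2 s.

Δv equals the area under the a-t graph; then v = v₀ + Δv.
0–1 s: ½(-9 + -2)(1) = -5.5 cm/s
1–2 s: ½(-2 + 8)(1) = 3 cm/s
Δv = -2.5 cm/s, so v(2) = 3 + (-2.5) = 0.5 cm/s.

0.5 cm/s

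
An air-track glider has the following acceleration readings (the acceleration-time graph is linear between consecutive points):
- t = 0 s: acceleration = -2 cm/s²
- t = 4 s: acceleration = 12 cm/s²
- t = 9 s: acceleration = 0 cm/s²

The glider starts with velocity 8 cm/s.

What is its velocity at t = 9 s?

Δv equals the area under the a-t graph; then v = v₀ + Δv.
0–4 s: ½(-2 + 12)(4) = 20 cm/s
4–9 s: ½(12 + 0)(5) = 30 cm/s
Δv = 50 cm/s, so v(9) = 8 + (50) = 58 cm/s.

58 cm/s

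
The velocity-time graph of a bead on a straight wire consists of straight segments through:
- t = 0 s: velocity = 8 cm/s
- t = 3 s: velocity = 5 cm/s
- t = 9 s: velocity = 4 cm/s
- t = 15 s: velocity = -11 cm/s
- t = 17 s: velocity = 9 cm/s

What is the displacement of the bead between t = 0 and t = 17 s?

Net displacement equals the area under the velocity-time graph (areas below the axis count negative).
0–3 s: ½(8 + 5)(3) = 19.5 cm
3–9 s: ½(5 + 4)(6) = 27 cm
9–15 s: ½(4 + -11)(6) = -21 cm
15–17 s: ½(-11 + 9)(2) = -2 cm
Net displacement = 23.5 cm

23.5 cm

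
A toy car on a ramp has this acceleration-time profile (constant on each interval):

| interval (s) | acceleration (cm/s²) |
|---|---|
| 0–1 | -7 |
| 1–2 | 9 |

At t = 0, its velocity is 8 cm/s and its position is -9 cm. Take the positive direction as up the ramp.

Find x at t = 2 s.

On each constant-a segment, Δv = aΔt and Δx = v₀Δt + ½aΔt²; chain segment to segment.
0–1 s: v starts 8 cm/s; Δx = 8·1 + ½·-7·1² = 4.5 cm; v ends 1 cm/s.
1–2 s: v starts 1 cm/s; Δx = 1·1 + ½·9·1² = 5.5 cm; v ends 10 cm/s.
x(2) = -9 + Σ Δx = 1 cm.

1 cm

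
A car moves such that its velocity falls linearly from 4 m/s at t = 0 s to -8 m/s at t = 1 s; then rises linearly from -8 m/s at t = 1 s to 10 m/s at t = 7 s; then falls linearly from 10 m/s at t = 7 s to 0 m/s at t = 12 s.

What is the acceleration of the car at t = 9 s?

-2 m/s²

Acceleration is the slope of the v-t graph on 7–12 s: (0 − 10)/(12 − 7) = -2 m/s².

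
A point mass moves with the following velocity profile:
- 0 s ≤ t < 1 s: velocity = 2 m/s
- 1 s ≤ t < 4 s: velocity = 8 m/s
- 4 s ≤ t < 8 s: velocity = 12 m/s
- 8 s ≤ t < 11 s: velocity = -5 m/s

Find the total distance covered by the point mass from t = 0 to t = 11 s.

Total distance travelled is ∫|v| dt — sum the magnitudes of each area piece.
0–1 s: |2| × 1 = 2 m
1–4 s: |8| × 3 = 24 m
4–8 s: |12| × 4 = 48 m
8–11 s: |-5| × 3 = 15 m
Total distance = 89 m

89 m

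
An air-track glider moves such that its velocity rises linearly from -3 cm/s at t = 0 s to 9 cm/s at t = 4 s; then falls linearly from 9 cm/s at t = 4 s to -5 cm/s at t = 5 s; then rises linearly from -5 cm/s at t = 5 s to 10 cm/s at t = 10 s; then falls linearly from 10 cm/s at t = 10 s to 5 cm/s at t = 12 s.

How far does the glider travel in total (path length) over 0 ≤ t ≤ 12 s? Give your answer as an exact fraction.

1147/21 cm

Total distance travelled is ∫|v| dt — sum the magnitudes of each area piece.
0–4 s: v = 0 at t = 1 s; triangle areas 1.5 + 13.5 = 15 cm
4–5 s: v = 0 at t = 65/14 s; triangle areas 81/28 + 25/28 = 53/14 cm
5–10 s: v = 0 at t = 20/3 s; triangle areas 25/6 + 50/3 = 125/6 cm
10–12 s: |½(10 + 5)(2)| = 15 cm
Total distance = 1147/21 cm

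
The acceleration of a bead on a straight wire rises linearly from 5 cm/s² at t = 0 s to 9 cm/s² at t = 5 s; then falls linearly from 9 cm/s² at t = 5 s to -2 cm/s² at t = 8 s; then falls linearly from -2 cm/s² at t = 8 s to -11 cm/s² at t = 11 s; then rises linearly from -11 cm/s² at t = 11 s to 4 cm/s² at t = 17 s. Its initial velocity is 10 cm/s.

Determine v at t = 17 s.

15 cm/s

Δv equals the area under the a-t graph; then v = v₀ + Δv.
0–5 s: ½(5 + 9)(5) = 35 cm/s
5–8 s: ½(9 + -2)(3) = 10.5 cm/s
8–11 s: ½(-2 + -11)(3) = -19.5 cm/s
11–17 s: ½(-11 + 4)(6) = -21 cm/s
Δv = 5 cm/s, so v(17) = 10 + (5) = 15 cm/s.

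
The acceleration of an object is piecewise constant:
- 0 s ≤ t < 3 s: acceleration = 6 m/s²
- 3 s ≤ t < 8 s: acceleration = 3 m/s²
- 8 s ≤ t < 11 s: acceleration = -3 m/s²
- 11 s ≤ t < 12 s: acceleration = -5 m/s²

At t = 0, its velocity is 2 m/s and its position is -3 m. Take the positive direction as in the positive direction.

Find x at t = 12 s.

On each constant-a segment, Δv = aΔt and Δx = v₀Δt + ½aΔt²; chain segment to segment.
0–3 s: v starts 2 m/s; Δx = 2·3 + ½·6·3² = 33 m; v ends 20 m/s.
3–8 s: v starts 20 m/s; Δx = 20·5 + ½·3·5² = 137.5 m; v ends 35 m/s.
8–11 s: v starts 35 m/s; Δx = 35·3 + ½·-3·3² = 91.5 m; v ends 26 m/s.
11–12 s: v starts 26 m/s; Δx = 26·1 + ½·-5·1² = 23.5 m; v ends 21 m/s.
x(12) = -3 + Σ Δx = 282.5 m.

282.5 m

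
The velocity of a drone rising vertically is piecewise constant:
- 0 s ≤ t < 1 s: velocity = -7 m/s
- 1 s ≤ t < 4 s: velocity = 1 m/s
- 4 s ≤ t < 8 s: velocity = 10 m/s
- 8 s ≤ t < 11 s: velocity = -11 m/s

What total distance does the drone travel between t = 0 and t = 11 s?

Total distance travelled is ∫|v| dt — sum the magnitudes of each area piece.
0–1 s: |-7| × 1 = 7 m
1–4 s: |1| × 3 = 3 m
4–8 s: |10| × 4 = 40 m
8–11 s: |-11| × 3 = 33 m
Total distance = 83 m

83 m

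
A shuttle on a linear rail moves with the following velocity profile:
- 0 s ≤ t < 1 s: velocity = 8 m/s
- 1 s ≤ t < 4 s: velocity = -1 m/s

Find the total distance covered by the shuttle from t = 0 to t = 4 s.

11 m

Distance (not displacement) is the total path length: add the absolute areas under v-t.
0–1 s: |8| × 1 = 8 m
1–4 s: |-1| × 3 = 3 m
Total distance = 11 m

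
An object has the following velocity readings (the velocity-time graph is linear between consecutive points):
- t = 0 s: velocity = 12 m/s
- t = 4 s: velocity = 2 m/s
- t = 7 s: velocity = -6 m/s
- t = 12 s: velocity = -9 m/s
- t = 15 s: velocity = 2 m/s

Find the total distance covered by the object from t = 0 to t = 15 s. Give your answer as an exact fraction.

Distance (not displacement) is the total path length: add the absolute areas under v-t.
0–4 s: |½(12 + 2)(4)| = 28 m
4–7 s: v = 0 at t = 4.75 s; triangle areas 0.75 + 6.75 = 7.5 m
7–12 s: |½(-6 + -9)(5)| = 37.5 m
12–15 s: v = 0 at t = 159/11 s; triangle areas 243/22 + 6/11 = 255/22 m
Total distance = 1861/22 m

1861/22 m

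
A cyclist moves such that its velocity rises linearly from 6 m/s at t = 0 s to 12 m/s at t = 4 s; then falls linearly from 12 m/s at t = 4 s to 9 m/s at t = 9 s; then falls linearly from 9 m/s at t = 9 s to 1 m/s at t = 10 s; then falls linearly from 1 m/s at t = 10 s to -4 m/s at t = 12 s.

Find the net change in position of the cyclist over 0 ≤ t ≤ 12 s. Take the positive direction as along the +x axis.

Net displacement equals the area under the velocity-time graph (areas below the axis count negative).
0–4 s: ½(6 + 12)(4) = 36 m
4–9 s: ½(12 + 9)(5) = 52.5 m
9–10 s: ½(9 + 1)(1) = 5 m
10–12 s: ½(1 + -4)(2) = -3 m
Net displacement = 90.5 m

90.5 m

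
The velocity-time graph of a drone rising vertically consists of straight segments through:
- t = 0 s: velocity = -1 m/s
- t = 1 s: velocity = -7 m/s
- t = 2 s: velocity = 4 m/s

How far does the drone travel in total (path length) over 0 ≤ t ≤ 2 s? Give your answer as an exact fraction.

Distance (not displacement) is the total path length: add the absolute areas under v-t.
0–1 s: |½(-1 + -7)(1)| = 4 m
1–2 s: v = 0 at t = 18/11 s; triangle areas 49/22 + 8/11 = 65/22 m
Total distance = 153/22 m

153/22 m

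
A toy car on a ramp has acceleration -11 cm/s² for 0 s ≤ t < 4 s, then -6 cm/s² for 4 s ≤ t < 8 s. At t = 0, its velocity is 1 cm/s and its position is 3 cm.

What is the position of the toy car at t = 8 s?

-301 cm

On each constant-a segment, Δv = aΔt and Δx = v₀Δt + ½aΔt²; chain segment to segment.
0–4 s: v starts 1 cm/s; Δx = 1·4 + ½·-11·4² = -84 cm; v ends -43 cm/s.
4–8 s: v starts -43 cm/s; Δx = -43·4 + ½·-6·4² = -220 cm; v ends -67 cm/s.
x(8) = 3 + Σ Δx = -301 cm.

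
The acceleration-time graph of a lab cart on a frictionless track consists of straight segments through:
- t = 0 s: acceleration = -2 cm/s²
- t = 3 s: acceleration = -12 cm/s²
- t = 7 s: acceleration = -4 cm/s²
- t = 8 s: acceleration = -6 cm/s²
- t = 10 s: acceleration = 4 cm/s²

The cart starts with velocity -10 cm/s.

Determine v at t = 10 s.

-70 cm/s

Δv equals the area under the a-t graph; then v = v₀ + Δv.
0–3 s: ½(-2 + -12)(3) = -21 cm/s
3–7 s: ½(-12 + -4)(4) = -32 cm/s
7–8 s: ½(-4 + -6)(1) = -5 cm/s
8–10 s: ½(-6 + 4)(2) = -2 cm/s
Δv = -60 cm/s, so v(10) = -10 + (-60) = -70 cm/s.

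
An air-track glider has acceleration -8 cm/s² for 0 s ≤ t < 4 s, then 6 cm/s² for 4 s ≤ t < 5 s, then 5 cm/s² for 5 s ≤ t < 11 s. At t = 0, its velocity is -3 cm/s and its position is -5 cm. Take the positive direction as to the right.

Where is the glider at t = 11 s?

-197 cm

On each constant-a segment, Δv = aΔt and Δx = v₀Δt + ½aΔt²; chain segment to segment.
0–4 s: v starts -3 cm/s; Δx = -3·4 + ½·-8·4² = -76 cm; v ends -35 cm/s.
4–5 s: v starts -35 cm/s; Δx = -35·1 + ½·6·1² = -32 cm; v ends -29 cm/s.
5–11 s: v starts -29 cm/s; Δx = -29·6 + ½·5·6² = -84 cm; v ends 1 cm/s.
x(11) = -5 + Σ Δx = -197 cm.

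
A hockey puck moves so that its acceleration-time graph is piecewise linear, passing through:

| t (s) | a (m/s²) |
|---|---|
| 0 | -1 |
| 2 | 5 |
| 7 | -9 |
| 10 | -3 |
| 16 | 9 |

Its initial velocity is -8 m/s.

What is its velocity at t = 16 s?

Δv equals the area under the a-t graph; then v = v₀ + Δv.
0–2 s: ½(-1 + 5)(2) = 4 m/s
2–7 s: ½(5 + -9)(5) = -10 m/s
7–10 s: ½(-9 + -3)(3) = -18 m/s
10–16 s: ½(-3 + 9)(6) = 18 m/s
Δv = -6 m/s, so v(16) = -8 + (-6) = -14 m/s.

-14 m/s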